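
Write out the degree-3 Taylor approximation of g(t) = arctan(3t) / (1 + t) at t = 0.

-6*t^3 - 3*t^2 + 3*t

Write out both Maclaurin series and multiply, keeping only the needed powers.
[t^0] = 0;  [t^1] = 3;  [t^2] = -3;  [t^3] = -6.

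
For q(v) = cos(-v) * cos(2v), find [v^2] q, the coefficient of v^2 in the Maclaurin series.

-5/2

Expand each factor separately, then convolve coefficients.
q(0) = 1
q′(0) = 0
q′′(0) = -5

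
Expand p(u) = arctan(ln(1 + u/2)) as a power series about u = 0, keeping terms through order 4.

u^4/64 - u^2/8 + u/2

Plug the Maclaurin series of the inner function into that of the outer and collect terms.
[u^0] = 0;  [u^1] = 1/2;  [u^2] = -1/8;  [u^3] = 0;  [u^4] = 1/64.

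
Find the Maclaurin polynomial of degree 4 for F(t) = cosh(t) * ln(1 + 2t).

Expand each factor separately, then convolve coefficients.

-5*t^4 + 11*t^3/3 - 2*t^2 + 2*t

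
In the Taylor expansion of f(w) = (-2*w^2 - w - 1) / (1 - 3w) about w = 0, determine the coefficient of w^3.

Distribute the polynomial across the series and collect like powers.
[w^0] = -1;  [w^1] = -4;  [w^2] = -14;  [w^3] = -42.

-42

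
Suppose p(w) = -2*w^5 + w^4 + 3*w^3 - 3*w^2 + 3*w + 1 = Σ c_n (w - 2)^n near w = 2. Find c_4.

-19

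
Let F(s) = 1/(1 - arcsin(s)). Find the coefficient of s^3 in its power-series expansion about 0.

Let u equal the inner series; expand the outer function in u and truncate.
So c_3 = F′′′(0)/3! = 7/6.

7/6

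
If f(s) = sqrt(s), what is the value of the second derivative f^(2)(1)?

From the series, [(s - 1)^2] f = -1/8; multiply by 2! = 2 to get -1/4.

-1/4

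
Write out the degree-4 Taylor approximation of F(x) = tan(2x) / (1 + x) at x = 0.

Write out both Maclaurin series and multiply, keeping only the needed powers.
[x^0] = 0;  [x^1] = 2;  [x^2] = -2;  [x^3] = 14/3;  [x^4] = -14/3.

-14*x^4/3 + 14*x^3/3 - 2*x^2 + 2*x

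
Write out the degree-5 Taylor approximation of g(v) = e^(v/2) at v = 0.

v^5/3840 + v^4/384 + v^3/48 + v^2/8 + v/2 + 1

Apply the Taylor formula c_k = f^(k)(a)/k!.
[v^0] = 1;  [v^1] = 1/2;  [v^2] = 1/8;  [v^3] = 1/48;  [v^4] = 1/384;  [v^5] = 1/3840.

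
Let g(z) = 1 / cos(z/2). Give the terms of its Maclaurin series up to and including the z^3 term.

z^2/8 + 1

Divide the numerator series by the denominator series (power-series long division).
g(0) = 1
g′(0) = 0
g′′(0) = 1/4
g′′′(0) = 0
Then c_k = g^(k)(0)/k! gives each Taylor coefficient.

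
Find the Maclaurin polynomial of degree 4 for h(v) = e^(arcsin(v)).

5*v^4/24 + v^3/3 + v^2/2 + v + 1

Let u equal the inner series; expand the outer function in u and truncate.
h(0) = 1
h′(0) = 1
h′′(0) = 1
h′′′(0) = 2
h^(4)(0) = 5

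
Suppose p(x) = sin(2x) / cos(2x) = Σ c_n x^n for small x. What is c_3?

8/3

Write the quotient as an unknown series and match coefficients against numerator = denominator · series.
So c_3 = p′′′(0)/3! = 8/3.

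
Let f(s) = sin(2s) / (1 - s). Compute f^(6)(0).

672

Write out both Maclaurin series and multiply, keeping only the needed powers.
From the series, [s^6] f = 14/15; multiply by 6! = 720 to get 672.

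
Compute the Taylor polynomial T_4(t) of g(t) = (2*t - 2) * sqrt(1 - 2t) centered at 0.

t^4/4 - t^2 + 4*t - 2

Multiply each power in the prefactor through the base expansion.
[t^0] = -2;  [t^1] = 4;  [t^2] = -1;  [t^3] = 0;  [t^4] = 1/4.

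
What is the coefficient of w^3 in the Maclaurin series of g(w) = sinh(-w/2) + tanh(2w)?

Add the two expansions coefficient-wise.
So c_3 = g′′′(0)/3! = -43/16.

-43/16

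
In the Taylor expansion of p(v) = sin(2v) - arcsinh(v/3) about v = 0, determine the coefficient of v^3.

Combine the two series term by term.
p(0) = 0
p′(0) = 5/3
p′′(0) = 0
p′′′(0) = -215/27
So c_3 = p′′′(0)/3! = -215/162.

-215/162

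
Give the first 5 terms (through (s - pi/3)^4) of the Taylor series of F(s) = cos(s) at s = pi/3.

(s - pi/3)^4/48 + sqrt(3)*(s - pi/3)^3/12 - (s - pi/3)^2/4 - sqrt(3)*(s - pi/3)/2 + 1/2

F(pi/3) = 1/2
F′(pi/3) = -sqrt(3)/2
F′′(pi/3) = -1/2
F′′′(pi/3) = sqrt(3)/2
F^(4)(pi/3) = 1/2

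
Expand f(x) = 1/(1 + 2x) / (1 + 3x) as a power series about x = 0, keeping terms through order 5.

Expand each factor separately, then convolve coefficients.
[x^0] = 1;  [x^1] = -5;  [x^2] = 19;  [x^3] = -65;  [x^4] = 211;  [x^5] = -665.

-665*x^5 + 211*x^4 - 65*x^3 + 19*x^2 - 5*x + 1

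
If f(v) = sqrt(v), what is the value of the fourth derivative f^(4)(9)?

From the series, [(v - 9)^4] f = -5/279936; multiply by 4! = 24 to get -5/11664.

-5/11664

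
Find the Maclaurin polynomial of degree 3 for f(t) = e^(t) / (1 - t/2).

19*t^3/24 + 5*t^2/4 + 3*t/2 + 1

Write out both Maclaurin series and multiply, keeping only the needed powers.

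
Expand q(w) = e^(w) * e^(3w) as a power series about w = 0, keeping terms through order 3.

Write out both Maclaurin series and multiply, keeping only the needed powers.
q(0) = 1
q′(0) = 4
q′′(0) = 16
q′′′(0) = 64

32*w^3/3 + 8*w^2 + 4*w + 1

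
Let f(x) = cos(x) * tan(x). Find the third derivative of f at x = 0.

-1

Take the Cauchy product of the two expansions.
The coefficient of x^3 in the expansion is -1/6, so f′′′(0) = 3! * (-1/6) = -1.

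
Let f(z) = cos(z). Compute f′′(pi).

From the series, [(z - pi)^2] f = 1/2; multiply by 2! = 2 to get 1.

1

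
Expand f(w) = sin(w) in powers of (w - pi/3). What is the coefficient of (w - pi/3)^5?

c_5 = f^(5)(pi/3)/5! = 1/240.

1/240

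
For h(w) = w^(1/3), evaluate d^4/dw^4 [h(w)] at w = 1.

-80/81

The coefficient of (w - 1)^4 in the expansion is -10/243, so h^(4)(1) = 4! * (-10/243) = -80/81.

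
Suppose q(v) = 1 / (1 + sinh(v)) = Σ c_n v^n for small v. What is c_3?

Use the geometric series for the reciprocal, then substitute.
[v^0] = 1;  [v^1] = -1;  [v^2] = 1;  [v^3] = -7/6.

-7/6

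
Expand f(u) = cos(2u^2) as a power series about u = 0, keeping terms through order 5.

Compute the successive derivatives at the expansion point and divide by k!.
[u^0] = 1;  [u^1] = 0;  [u^2] = 0;  [u^3] = 0;  [u^4] = -2;  [u^5] = 0.

1 - 2*u^4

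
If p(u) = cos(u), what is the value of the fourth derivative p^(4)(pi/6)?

Compute the successive derivatives at the expansion point and divide by k!.
The coefficient of (u - pi/6)^4 in the expansion is sqrt(3)/48, so p^(4)(pi/6) = 4! * (sqrt(3)/48) = sqrt(3)/2.

sqrt(3)/2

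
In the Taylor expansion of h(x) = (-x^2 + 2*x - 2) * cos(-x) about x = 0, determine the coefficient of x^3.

Multiply each power in the prefactor through the base expansion.
[x^0] = -2;  [x^1] = 2;  [x^2] = 0;  [x^3] = -1.

-1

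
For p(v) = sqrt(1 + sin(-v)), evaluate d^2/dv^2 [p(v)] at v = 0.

Substitute the inner expansion into the outer series and collect powers.
The coefficient of v^2 in the expansion is -1/8, so p′′(0) = 2! * (-1/8) = -1/4.

-1/4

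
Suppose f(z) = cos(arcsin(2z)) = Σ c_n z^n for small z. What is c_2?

-2

Substitute the inner expansion into the outer series and collect powers.
So c_2 = f′′(0)/2! = -2.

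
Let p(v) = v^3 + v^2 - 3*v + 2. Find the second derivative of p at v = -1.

Compute the successive derivatives at the expansion point and divide by k!.
From the series, [(v + 1)^2] p = -2; multiply by 2! = 2 to get -4.

-4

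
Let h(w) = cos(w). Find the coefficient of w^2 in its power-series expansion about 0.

-1/2

h(0) = 1
h′(0) = 0
h′′(0) = -1
So c_2 = h′′(0)/2! = -1/2.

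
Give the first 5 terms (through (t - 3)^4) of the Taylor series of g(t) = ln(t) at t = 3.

-(t - 3)^4/324 + (t - 3)^3/81 - (t - 3)^2/18 + (t - 3)/3 + ln(3)

Use the known series and substitute for the argument.
g(3) = ln(3)
g′(3) = 1/3
g′′(3) = -1/9
g′′′(3) = 2/27
g^(4)(3) = -2/27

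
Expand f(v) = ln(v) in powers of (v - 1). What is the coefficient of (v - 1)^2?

Differentiate repeatedly and evaluate at the center.
So c_2 = f′′(1)/2! = -1/2.

-1/2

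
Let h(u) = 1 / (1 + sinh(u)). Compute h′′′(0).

-7

Use the geometric series for the reciprocal, then substitute.
From the series, [u^3] h = -7/6; multiply by 3! = 6 to get -7.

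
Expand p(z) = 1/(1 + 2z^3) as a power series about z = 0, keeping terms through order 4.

1 - 2*z^3

p(0) = 1
p′(0) = 0
p′′(0) = 0
p′′′(0) = -12
p^(4)(0) = 0
Then c_k = p^(k)(0)/k! gives each Taylor coefficient.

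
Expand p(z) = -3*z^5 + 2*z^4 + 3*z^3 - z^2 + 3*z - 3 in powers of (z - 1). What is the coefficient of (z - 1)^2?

p(1) = 1
p′(1) = 3
p′′(1) = -20
So c_2 = p′′(1)/2! = -10.

-10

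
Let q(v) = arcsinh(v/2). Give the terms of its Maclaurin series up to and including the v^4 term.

-v^3/48 + v/2

q(0) = 0
q′(0) = 1/2
q′′(0) = 0
q′′′(0) = -1/8
q^(4)(0) = 0
Dividing each by k! gives the coefficients c_0, ..., c_4.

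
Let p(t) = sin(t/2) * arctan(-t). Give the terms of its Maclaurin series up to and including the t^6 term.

Multiply the two series term by term and collect like powers.
p(0) = 0
p′(0) = 0
p′′(0) = -1
p′′′(0) = 0
p^(4)(0) = 9/2
p^(5)(0) = 0
p^(6)(0) = -1235/16
Dividing each by k! gives the coefficients c_0, ..., c_6.

-247*t^6/2304 + 3*t^4/16 - t^2/2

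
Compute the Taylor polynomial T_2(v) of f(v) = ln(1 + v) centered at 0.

-v^2/2 + v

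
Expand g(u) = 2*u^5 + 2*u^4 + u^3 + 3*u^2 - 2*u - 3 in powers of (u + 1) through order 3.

g(-1) = 1
g′(-1) = -3
g′′(-1) = -16
g′′′(-1) = 78
Dividing each by k! gives the coefficients c_0, ..., c_3.

13*(u + 1)^3 - 8*(u + 1)^2 - 3*(u + 1) + 1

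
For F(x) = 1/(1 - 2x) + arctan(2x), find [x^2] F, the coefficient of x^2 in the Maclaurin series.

4

Combine the two series term by term.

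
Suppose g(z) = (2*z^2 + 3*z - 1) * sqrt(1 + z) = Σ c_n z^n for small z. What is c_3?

9/16

Distribute the polynomial across the series and collect like powers.
[z^0] = -1;  [z^1] = 5/2;  [z^2] = 29/8;  [z^3] = 9/16.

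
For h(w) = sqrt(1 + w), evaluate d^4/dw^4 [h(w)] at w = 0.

From the series, [w^4] h = -5/128; multiply by 4! = 24 to get -15/16.

-15/16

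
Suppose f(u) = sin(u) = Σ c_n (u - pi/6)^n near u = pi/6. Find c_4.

1/48

Differentiate repeatedly and evaluate at the center.
f(pi/6) = 1/2
f′(pi/6) = sqrt(3)/2
f′′(pi/6) = -1/2
f′′′(pi/6) = -sqrt(3)/2
f^(4)(pi/6) = 1/2
So c_4 = f^(4)(pi/6)/4! = 1/48.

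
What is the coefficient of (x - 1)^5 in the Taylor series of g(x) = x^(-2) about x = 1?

-6

Use the known series and substitute for the argument.
g(1) = 1
g′(1) = -2
g′′(1) = 6
g′′′(1) = -24
g^(4)(1) = 120
g^(5)(1) = -720
So c_5 = g^(5)(1)/5! = -6.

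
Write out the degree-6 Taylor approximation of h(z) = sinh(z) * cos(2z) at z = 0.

41*z^5/120 - 11*z^3/6 + z

Multiply the two series term by term and collect like powers.
h(0) = 0
h′(0) = 1
h′′(0) = 0
h′′′(0) = -11
h^(4)(0) = 0
h^(5)(0) = 41
h^(6)(0) = 0
The Taylor polynomial is Σ h^(k)(0)/k! · z^k.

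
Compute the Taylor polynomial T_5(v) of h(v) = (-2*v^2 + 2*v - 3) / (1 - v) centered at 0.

Multiply each power in the prefactor through the base expansion.
h(0) = -3
h′(0) = -1
h′′(0) = -6
h′′′(0) = -18
h^(4)(0) = -72
h^(5)(0) = -360

-3*v^5 - 3*v^4 - 3*v^3 - 3*v^2 - v - 3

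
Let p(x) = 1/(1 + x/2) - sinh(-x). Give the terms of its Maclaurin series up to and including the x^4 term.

Expand each term separately and add.
p(0) = 1
p′(0) = 1/2
p′′(0) = 1/2
p′′′(0) = 1/4
p^(4)(0) = 3/2
Dividing each by k! gives the coefficients c_0, ..., c_4.

x^4/16 + x^3/24 + x^2/4 + x/2 + 1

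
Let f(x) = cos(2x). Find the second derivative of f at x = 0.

The coefficient of x^2 in the expansion is -2, so f′′(0) = 2! * (-2) = -4.

-4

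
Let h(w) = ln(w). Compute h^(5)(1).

Differentiate repeatedly and evaluate at the center.
The coefficient of (w - 1)^5 in the expansion is 1/5, so h^(5)(1) = 5! * (1/5) = 24.

24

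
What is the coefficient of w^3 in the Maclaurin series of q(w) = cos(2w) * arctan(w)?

Take the Cauchy product of the two expansions.
q(0) = 0
q′(0) = 1
q′′(0) = 0
q′′′(0) = -14
So c_3 = q′′′(0)/3! = -7/3.

-7/3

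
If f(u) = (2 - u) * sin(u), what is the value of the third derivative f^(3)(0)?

-2

Multiply each power in the prefactor through the base expansion.
From the series, [u^3] f = -1/3; multiply by 3! = 6 to get -2.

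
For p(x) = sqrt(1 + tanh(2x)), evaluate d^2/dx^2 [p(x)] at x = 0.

Substitute the inner expansion into the outer series and collect powers.
The coefficient of x^2 in the expansion is -1/2, so p′′(0) = 2! * (-1/2) = -1.

-1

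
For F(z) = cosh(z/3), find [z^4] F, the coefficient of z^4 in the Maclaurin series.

Apply the Taylor formula c_k = f^(k)(a)/k!.
F(0) = 1
F′(0) = 0
F′′(0) = 1/9
F′′′(0) = 0
F^(4)(0) = 1/81
So c_4 = F^(4)(0)/4! = 1/1944.

1/1944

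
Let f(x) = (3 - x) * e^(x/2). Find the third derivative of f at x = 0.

Multiply each power in the prefactor through the base expansion.
From the series, [x^3] f = -1/16; multiply by 3! = 6 to get -3/8.

-3/8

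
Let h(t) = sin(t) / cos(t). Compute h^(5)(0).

Divide the numerator series by the denominator series (power-series long division).
From the series, [t^5] h = 2/15; multiply by 5! = 120 to get 16.

16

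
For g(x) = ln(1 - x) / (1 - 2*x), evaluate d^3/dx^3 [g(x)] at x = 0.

-32

Multiply the numerator's expansion by the denominator's geometric series.
From the series, [x^3] g = -16/3; multiply by 3! = 6 to get -32.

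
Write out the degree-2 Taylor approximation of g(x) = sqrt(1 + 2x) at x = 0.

g(0) = 1
g′(0) = 1
g′′(0) = -1

-x^2/2 + x + 1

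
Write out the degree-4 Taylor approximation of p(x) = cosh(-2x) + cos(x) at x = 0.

Add the two expansions coefficient-wise.
[x^0] = 2;  [x^1] = 0;  [x^2] = 3/2;  [x^3] = 0;  [x^4] = 17/24.

17*x^4/24 + 3*x^2/2 + 2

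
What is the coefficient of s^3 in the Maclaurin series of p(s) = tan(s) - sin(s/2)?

17/48

Combine the two series term by term.
p(0) = 0
p′(0) = 1/2
p′′(0) = 0
p′′′(0) = 17/8
Dividing each by k! gives the coefficients c_0, ..., c_3.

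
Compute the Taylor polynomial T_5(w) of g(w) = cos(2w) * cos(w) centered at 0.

Multiply the two series term by term and collect like powers.

41*w^4/24 - 5*w^2/2 + 1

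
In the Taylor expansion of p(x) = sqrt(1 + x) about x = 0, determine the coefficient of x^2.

-1/8

p(0) = 1
p′(0) = 1/2
p′′(0) = -1/4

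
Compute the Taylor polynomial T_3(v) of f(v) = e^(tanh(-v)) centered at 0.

v^3/6 + v^2/2 - v + 1

Compose series: expand the inner function first, then feed it into the outer expansion.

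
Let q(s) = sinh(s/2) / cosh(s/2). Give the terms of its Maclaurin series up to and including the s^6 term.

s^5/240 - s^3/24 + s/2

Invert the denominator's series and multiply.
q(0) = 0
q′(0) = 1/2
q′′(0) = 0
q′′′(0) = -1/4
q^(4)(0) = 0
q^(5)(0) = 1/2
q^(6)(0) = 0
Then c_k = q^(k)(0)/k! gives each Taylor coefficient.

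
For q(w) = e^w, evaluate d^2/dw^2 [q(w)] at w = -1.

e^(-1)

From the series, [(w + 1)^2] q = e^(-1)/2; multiply by 2! = 2 to get e^(-1).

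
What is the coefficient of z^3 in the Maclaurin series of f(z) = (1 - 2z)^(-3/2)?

35/2

f(0) = 1
f′(0) = 3
f′′(0) = 15
f′′′(0) = 105
So c_3 = f′′′(0)/3! = 35/2.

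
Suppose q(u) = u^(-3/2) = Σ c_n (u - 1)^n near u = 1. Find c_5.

-693/256

q(1) = 1
q′(1) = -3/2
q′′(1) = 15/4
q′′′(1) = -105/8
q^(4)(1) = 945/16
q^(5)(1) = -10395/32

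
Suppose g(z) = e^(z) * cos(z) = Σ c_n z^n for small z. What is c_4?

-1/6

Write out both Maclaurin series and multiply, keeping only the needed powers.
g(0) = 1
g′(0) = 1
g′′(0) = 0
g′′′(0) = -2
g^(4)(0) = -4
Then c_k = g^(k)(0)/k! gives each Taylor coefficient.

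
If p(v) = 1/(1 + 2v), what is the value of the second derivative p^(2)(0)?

8

The coefficient of v^2 in the expansion is 4, so p′′(0) = 2! * (4) = 8.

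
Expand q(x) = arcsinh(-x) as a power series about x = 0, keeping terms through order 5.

q(0) = 0
q′(0) = -1
q′′(0) = 0
q′′′(0) = 1
q^(4)(0) = 0
q^(5)(0) = -9

-3*x^5/40 + x^3/6 - x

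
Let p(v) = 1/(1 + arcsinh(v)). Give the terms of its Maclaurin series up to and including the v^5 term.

Plug the Maclaurin series of the inner function into that of the outer and collect terms.
p(0) = 1
p′(0) = -1
p′′(0) = 2
p′′′(0) = -5
p^(4)(0) = 16
p^(5)(0) = -69

-23*v^5/40 + 2*v^4/3 - 5*v^3/6 + v^2 - v + 1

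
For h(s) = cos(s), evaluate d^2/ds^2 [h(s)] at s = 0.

-1

Compute the successive derivatives at the expansion point and divide by k!.
From the series, [s^2] h = -1/2; multiply by 2! = 2 to get -1.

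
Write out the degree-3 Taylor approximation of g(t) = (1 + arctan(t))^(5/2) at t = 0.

Substitute the inner expansion into the outer series and collect powers.
g(0) = 1
g′(0) = 5/2
g′′(0) = 15/4
g′′′(0) = -25/8

-25*t^3/48 + 15*t^2/8 + 5*t/2 + 1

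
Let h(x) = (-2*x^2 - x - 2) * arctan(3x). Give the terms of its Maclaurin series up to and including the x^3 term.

12*x^3 - 3*x^2 - 6*x

Multiply each power in the prefactor through the base expansion.
[x^0] = 0;  [x^1] = -6;  [x^2] = -3;  [x^3] = 12.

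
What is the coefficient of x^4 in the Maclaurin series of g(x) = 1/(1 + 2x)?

g(0) = 1
g′(0) = -2
g′′(0) = 8
g′′′(0) = -48
g^(4)(0) = 384
Then c_k = g^(k)(0)/k! gives each Taylor coefficient.

16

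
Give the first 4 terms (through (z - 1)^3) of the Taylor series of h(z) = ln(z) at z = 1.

(z - 1)^3/3 - (z - 1)^2/2 + (z - 1)

Compute the successive derivatives at the expansion point and divide by k!.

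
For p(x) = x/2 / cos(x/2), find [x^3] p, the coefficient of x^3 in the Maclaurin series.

1/16

Write the quotient as an unknown series and match coefficients against numerator = denominator · series.
p(0) = 0
p′(0) = 1/2
p′′(0) = 0
p′′′(0) = 3/8
Dividing each by k! gives the coefficients c_0, ..., c_3.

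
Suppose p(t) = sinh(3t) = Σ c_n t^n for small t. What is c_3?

9/2

Apply the Taylor formula c_k = f^(k)(a)/k!.
p(0) = 0
p′(0) = 3
p′′(0) = 0
p′′′(0) = 27
Dividing each by k! gives the coefficients c_0, ..., c_3.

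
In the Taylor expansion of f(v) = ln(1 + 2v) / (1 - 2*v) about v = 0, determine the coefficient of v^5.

Expand 1/(denominator) as a geometric series and multiply by the numerator's series.
So c_5 = f^(5)(0)/5! = 376/15.

376/15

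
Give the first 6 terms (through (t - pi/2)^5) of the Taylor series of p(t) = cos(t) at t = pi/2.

[(t - pi/2)^0] = 0;  [(t - pi/2)^1] = -1;  [(t - pi/2)^2] = 0;  [(t - pi/2)^3] = 1/6;  [(t - pi/2)^4] = 0;  [(t - pi/2)^5] = -1/120.

-(t - pi/2)^5/120 + (t - pi/2)^3/6 - (t - pi/2)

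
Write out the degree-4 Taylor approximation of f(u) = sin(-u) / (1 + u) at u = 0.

Take the Cauchy product of the two expansions.

5*u^4/6 - 5*u^3/6 + u^2 - u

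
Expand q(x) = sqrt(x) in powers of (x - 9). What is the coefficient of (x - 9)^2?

Use the known series and substitute for the argument.
q(9) = 3
q′(9) = 1/6
q′′(9) = -1/108
Then c_k = q^(k)(9)/k! gives each Taylor coefficient.

-1/216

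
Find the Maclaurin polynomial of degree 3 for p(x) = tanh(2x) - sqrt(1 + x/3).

-1153*x^3/432 + x^2/72 + 11*x/6 - 1

Expand each term separately and add.
[x^0] = -1;  [x^1] = 11/6;  [x^2] = 1/72;  [x^3] = -1153/432.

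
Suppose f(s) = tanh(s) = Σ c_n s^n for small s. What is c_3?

-1/3

f(0) = 0
f′(0) = 1
f′′(0) = 0
f′′′(0) = -2
Dividing each by k! gives the coefficients c_0, ..., c_3.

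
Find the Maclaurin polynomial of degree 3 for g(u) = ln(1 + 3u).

9*u^3 - 9*u^2/2 + 3*u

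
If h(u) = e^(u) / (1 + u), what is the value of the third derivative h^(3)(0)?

Write out both Maclaurin series and multiply, keeping only the needed powers.
The coefficient of u^3 in the expansion is -1/3, so h′′′(0) = 3! * (-1/3) = -2.

-2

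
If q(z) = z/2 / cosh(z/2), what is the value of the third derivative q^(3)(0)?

Invert the denominator's series and multiply.
The coefficient of z^3 in the expansion is -1/16, so q′′′(0) = 3! * (-1/16) = -3/8.

-3/8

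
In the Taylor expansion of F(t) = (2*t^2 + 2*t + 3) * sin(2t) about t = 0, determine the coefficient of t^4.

Multiply each power in the prefactor through the base expansion.
So c_4 = F^(4)(0)/4! = -8/3.

-8/3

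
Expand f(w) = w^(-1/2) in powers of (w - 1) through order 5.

[(w - 1)^0] = 1;  [(w - 1)^1] = -1/2;  [(w - 1)^2] = 3/8;  [(w - 1)^3] = -5/16;  [(w - 1)^4] = 35/128;  [(w - 1)^5] = -63/256.

-63*(w - 1)^5/256 + 35*(w - 1)^4/128 - 5*(w - 1)^3/16 + 3*(w - 1)^2/8 - (w - 1)/2 + 1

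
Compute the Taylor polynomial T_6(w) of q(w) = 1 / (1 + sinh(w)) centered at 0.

77*w^6/45 - 181*w^5/120 + 4*w^4/3 - 7*w^3/6 + w^2 - w + 1

Use the geometric series for the reciprocal, then substitute.
q(0) = 1
q′(0) = -1
q′′(0) = 2
q′′′(0) = -7
q^(4)(0) = 32
q^(5)(0) = -181
q^(6)(0) = 1232
Then c_k = q^(k)(0)/k! gives each Taylor coefficient.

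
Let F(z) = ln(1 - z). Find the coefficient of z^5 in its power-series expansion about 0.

Differentiate repeatedly and evaluate at the center.
F(0) = 0
F′(0) = -1
F′′(0) = -1
F′′′(0) = -2
F^(4)(0) = -6
F^(5)(0) = -24
So c_5 = F^(5)(0)/5! = -1/5.

-1/5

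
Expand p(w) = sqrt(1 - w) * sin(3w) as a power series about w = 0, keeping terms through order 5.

Multiply the two series term by term and collect like powers.
p(0) = 0
p′(0) = 3
p′′(0) = -3
p′′′(0) = -117/4
p^(4)(0) = 99/2
p^(5)(0) = 4743/16

1581*w^5/640 + 33*w^4/16 - 39*w^3/8 - 3*w^2/2 + 3*w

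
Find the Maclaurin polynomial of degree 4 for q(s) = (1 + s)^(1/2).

-5*s^4/128 + s^3/16 - s^2/8 + s/2 + 1

Compute the successive derivatives at the expansion point and divide by k!.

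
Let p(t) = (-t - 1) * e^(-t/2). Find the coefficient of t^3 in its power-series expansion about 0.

Distribute the polynomial across the series and collect like powers.
p(0) = -1
p′(0) = -1/2
p′′(0) = 3/4
p′′′(0) = -5/8

-5/48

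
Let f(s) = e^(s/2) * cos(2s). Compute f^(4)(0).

Write out both Maclaurin series and multiply, keeping only the needed powers.
From the series, [s^4] f = 161/384; multiply by 4! = 24 to get 161/16.

161/16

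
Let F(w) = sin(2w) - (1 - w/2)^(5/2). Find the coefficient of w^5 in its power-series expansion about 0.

32813/122880

Expand each term separately and add.
F(0) = -1
F′(0) = 13/4
F′′(0) = -15/16
F′′′(0) = -497/64
F^(4)(0) = 15/256
F^(5)(0) = 32813/1024
So c_5 = F^(5)(0)/5! = 32813/122880.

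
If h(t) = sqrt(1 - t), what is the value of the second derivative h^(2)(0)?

From the series, [t^2] h = -1/8; multiply by 2! = 2 to get -1/4.

-1/4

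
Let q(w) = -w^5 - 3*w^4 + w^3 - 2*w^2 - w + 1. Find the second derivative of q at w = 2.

-296

Compute the successive derivatives at the expansion point and divide by k!.
From the series, [(w - 2)^2] q = -148; multiply by 2! = 2 to get -296.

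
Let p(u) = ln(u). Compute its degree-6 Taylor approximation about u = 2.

-(u - 2)^6/384 + (u - 2)^5/160 - (u - 2)^4/64 + (u - 2)^3/24 - (u - 2)^2/8 + (u - 2)/2 + ln(2)

[(u - 2)^0] = ln(2);  [(u - 2)^1] = 1/2;  [(u - 2)^2] = -1/8;  [(u - 2)^3] = 1/24;  [(u - 2)^4] = -1/64;  [(u - 2)^5] = 1/160;  [(u - 2)^6] = -1/384.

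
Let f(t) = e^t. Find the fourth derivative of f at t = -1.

e^(-1)

The coefficient of (t + 1)^4 in the expansion is e^(-1)/24, so f^(4)(-1) = 4! * (e^(-1)/24) = e^(-1).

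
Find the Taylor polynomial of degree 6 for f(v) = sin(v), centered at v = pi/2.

-(v - pi/2)^6/720 + (v - pi/2)^4/24 - (v - pi/2)^2/2 + 1

Use the known series and substitute for the argument.
[(v - pi/2)^0] = 1;  [(v - pi/2)^1] = 0;  [(v - pi/2)^2] = -1/2;  [(v - pi/2)^3] = 0;  [(v - pi/2)^4] = 1/24;  [(v - pi/2)^5] = 0;  [(v - pi/2)^6] = -1/720.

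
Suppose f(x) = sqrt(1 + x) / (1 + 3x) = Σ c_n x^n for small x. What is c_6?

609519/1024

Take the Cauchy product of the two expansions.
f(0) = 1
f′(0) = -5/2
f′′(0) = 59/4
f′′′(0) = -1059/8
f^(4)(0) = 25401/16
f^(5)(0) = -761925/32
f^(6)(0) = 27428355/64
Dividing each by k! gives the coefficients c_0, ..., c_6.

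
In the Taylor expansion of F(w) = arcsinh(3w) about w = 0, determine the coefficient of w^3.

Compute the successive derivatives at the expansion point and divide by k!.
F(0) = 0
F′(0) = 3
F′′(0) = 0
F′′′(0) = -27
Dividing each by k! gives the coefficients c_0, ..., c_3.

-9/2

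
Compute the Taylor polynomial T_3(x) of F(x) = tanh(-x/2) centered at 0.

x^3/24 - x/2

Use the known series and substitute for the argument.
[x^0] = 0;  [x^1] = -1/2;  [x^2] = 0;  [x^3] = 1/24.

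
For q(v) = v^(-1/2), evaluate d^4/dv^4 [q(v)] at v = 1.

The coefficient of (v - 1)^4 in the expansion is 35/128, so q^(4)(1) = 4! * (35/128) = 105/16.

105/16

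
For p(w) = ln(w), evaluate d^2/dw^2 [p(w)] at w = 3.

Use the known series and substitute for the argument.
The coefficient of (w - 3)^2 in the expansion is -1/18, so p′′(3) = 2! * (-1/18) = -1/9.

-1/9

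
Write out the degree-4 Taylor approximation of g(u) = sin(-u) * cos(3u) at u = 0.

Take the Cauchy product of the two expansions.
[u^0] = 0;  [u^1] = -1;  [u^2] = 0;  [u^3] = 14/3;  [u^4] = 0.

14*u^3/3 - u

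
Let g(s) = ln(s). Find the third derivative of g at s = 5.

2/125

From the series, [(s - 5)^3] g = 1/375; multiply by 3! = 6 to get 2/125.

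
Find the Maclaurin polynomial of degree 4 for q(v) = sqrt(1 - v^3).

q(0) = 1
q′(0) = 0
q′′(0) = 0
q′′′(0) = -3
q^(4)(0) = 0
The Taylor polynomial is Σ q^(k)(0)/k! · v^k.

1 - v^3/2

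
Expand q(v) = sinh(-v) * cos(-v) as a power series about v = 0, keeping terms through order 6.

v^5/30 + v^3/3 - v

Take the Cauchy product of the two expansions.
q(0) = 0
q′(0) = -1
q′′(0) = 0
q′′′(0) = 2
q^(4)(0) = 0
q^(5)(0) = 4
q^(6)(0) = 0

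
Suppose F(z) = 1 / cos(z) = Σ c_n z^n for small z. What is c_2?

1/2

Invert the denominator's series and multiply.
[z^0] = 1;  [z^1] = 0;  [z^2] = 1/2.
So c_2 = F′′(0)/2! = 1/2.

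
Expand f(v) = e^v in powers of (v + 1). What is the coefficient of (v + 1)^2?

[(v + 1)^0] = e^(-1);  [(v + 1)^1] = e^(-1);  [(v + 1)^2] = e^(-1)/2.
So c_2 = f′′(-1)/2! = e^(-1)/2.

e^(-1)/2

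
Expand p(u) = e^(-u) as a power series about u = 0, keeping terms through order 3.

-u^3/6 + u^2/2 - u + 1

Apply the Taylor formula c_k = f^(k)(a)/k!.
[u^0] = 1;  [u^1] = -1;  [u^2] = 1/2;  [u^3] = -1/6.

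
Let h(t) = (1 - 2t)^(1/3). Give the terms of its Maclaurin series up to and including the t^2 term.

-4*t^2/9 - 2*t/3 + 1

h(0) = 1
h′(0) = -2/3
h′′(0) = -8/9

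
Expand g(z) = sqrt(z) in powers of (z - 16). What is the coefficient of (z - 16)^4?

-5/2097152

c_4 = g^(4)(16)/4! = -5/2097152.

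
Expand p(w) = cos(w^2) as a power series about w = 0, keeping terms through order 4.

Differentiate repeatedly and evaluate at the center.

1 - w^4/2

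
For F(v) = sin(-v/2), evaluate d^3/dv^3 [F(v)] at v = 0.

The coefficient of v^3 in the expansion is 1/48, so F′′′(0) = 3! * (1/48) = 1/8.

1/8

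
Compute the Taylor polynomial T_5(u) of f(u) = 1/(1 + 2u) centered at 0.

-32*u^5 + 16*u^4 - 8*u^3 + 4*u^2 - 2*u + 1

Use the known series and substitute for the argument.
f(0) = 1
f′(0) = -2
f′′(0) = 8
f′′′(0) = -48
f^(4)(0) = 384
f^(5)(0) = -3840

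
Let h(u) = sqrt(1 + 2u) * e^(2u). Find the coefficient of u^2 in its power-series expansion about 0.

Write out both Maclaurin series and multiply, keeping only the needed powers.
h(0) = 1
h′(0) = 3
h′′(0) = 7

7/2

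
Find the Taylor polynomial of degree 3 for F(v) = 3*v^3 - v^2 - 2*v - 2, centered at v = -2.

3*(v + 2)^3 - 19*(v + 2)^2 + 38*(v + 2) - 26

F(-2) = -26
F′(-2) = 38
F′′(-2) = -38
F′′′(-2) = 18
Then c_k = F^(k)(-2)/k! gives each Taylor coefficient.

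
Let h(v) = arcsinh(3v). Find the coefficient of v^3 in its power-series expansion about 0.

c_3 = h′′′(0)/3! = -9/2.

-9/2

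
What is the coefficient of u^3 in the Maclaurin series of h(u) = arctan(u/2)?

h(0) = 0
h′(0) = 1/2
h′′(0) = 0
h′′′(0) = -1/4
So c_3 = h′′′(0)/3! = -1/24.

-1/24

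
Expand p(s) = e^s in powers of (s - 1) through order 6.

[(s - 1)^0] = e;  [(s - 1)^1] = e;  [(s - 1)^2] = e/2;  [(s - 1)^3] = e/6;  [(s - 1)^4] = e/24;  [(s - 1)^5] = e/120;  [(s - 1)^6] = e/720.

e*(s - 1)^6/720 + e*(s - 1)^5/120 + e*(s - 1)^4/24 + e*(s - 1)^3/6 + e*(s - 1)^2/2 + e*(s - 1) + e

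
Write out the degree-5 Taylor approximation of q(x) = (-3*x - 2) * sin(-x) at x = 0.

x^5/60 - x^4/2 - x^3/3 + 3*x^2 + 2*x

Shift and add copies of the series according to the polynomial's terms.
q(0) = 0
q′(0) = 2
q′′(0) = 6
q′′′(0) = -2
q^(4)(0) = -12
q^(5)(0) = 2
Dividing each by k! gives the coefficients c_0, ..., c_5.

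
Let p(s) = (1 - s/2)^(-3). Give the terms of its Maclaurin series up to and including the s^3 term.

5*s^3/4 + 3*s^2/2 + 3*s/2 + 1

[s^0] = 1;  [s^1] = 3/2;  [s^2] = 3/2;  [s^3] = 5/4.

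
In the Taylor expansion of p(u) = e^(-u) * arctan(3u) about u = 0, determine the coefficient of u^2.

Expand each factor separately, then convolve coefficients.
So c_2 = p′′(0)/2! = -3.

-3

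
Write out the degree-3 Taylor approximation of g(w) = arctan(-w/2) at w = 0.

w^3/24 - w/2

Compute the successive derivatives at the expansion point and divide by k!.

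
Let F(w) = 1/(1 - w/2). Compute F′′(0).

The coefficient of w^2 in the expansion is 1/4, so F′′(0) = 2! * (1/4) = 1/2.

1/2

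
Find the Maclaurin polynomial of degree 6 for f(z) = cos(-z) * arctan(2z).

Multiply the two series term by term and collect like powers.
f(0) = 0
f′(0) = 2
f′′(0) = 0
f′′′(0) = -22
f^(4)(0) = 0
f^(5)(0) = 938
f^(6)(0) = 0
Then c_k = f^(k)(0)/k! gives each Taylor coefficient.

469*z^5/60 - 11*z^3/3 + 2*z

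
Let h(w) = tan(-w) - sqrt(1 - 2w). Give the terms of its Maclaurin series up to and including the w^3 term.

w^3/6 + w^2/2 - 1

Combine the two series term by term.
[w^0] = -1;  [w^1] = 0;  [w^2] = 1/2;  [w^3] = 1/6.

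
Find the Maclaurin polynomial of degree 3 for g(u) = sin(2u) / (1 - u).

2*u^3/3 + 2*u^2 + 2*u

Take the Cauchy product of the two expansions.
g(0) = 0
g′(0) = 2
g′′(0) = 4
g′′′(0) = 4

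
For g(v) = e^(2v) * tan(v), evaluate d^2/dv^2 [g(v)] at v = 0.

4

Write out both Maclaurin series and multiply, keeping only the needed powers.
The coefficient of v^2 in the expansion is 2, so g′′(0) = 2! * (2) = 4.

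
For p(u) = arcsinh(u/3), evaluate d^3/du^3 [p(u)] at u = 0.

Apply the Taylor formula c_k = f^(k)(a)/k!.
From the series, [u^3] p = -1/162; multiply by 3! = 6 to get -1/27.

-1/27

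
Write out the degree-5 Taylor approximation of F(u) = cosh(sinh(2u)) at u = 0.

10*u^4/3 + 2*u^2 + 1

Plug the Maclaurin series of the inner function into that of the outer and collect terms.
[u^0] = 1;  [u^1] = 0;  [u^2] = 2;  [u^3] = 0;  [u^4] = 10/3;  [u^5] = 0.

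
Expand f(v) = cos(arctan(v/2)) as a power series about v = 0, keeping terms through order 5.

3*v^4/128 - v^2/8 + 1

Substitute the inner expansion into the outer series and collect powers.
[v^0] = 1;  [v^1] = 0;  [v^2] = -1/8;  [v^3] = 0;  [v^4] = 3/128;  [v^5] = 0.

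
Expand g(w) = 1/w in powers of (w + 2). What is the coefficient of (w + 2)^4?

-1/32

g(-2) = -1/2
g′(-2) = -1/4
g′′(-2) = -1/4
g′′′(-2) = -3/8
g^(4)(-2) = -3/4
So c_4 = g^(4)(-2)/4! = -1/32.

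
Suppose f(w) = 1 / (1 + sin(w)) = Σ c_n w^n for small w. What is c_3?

Use the geometric series for the reciprocal, then substitute.
f(0) = 1
f′(0) = -1
f′′(0) = 2
f′′′(0) = -5
So c_3 = f′′′(0)/3! = -5/6.

-5/6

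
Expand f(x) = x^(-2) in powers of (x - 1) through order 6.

f(1) = 1
f′(1) = -2
f′′(1) = 6
f′′′(1) = -24
f^(4)(1) = 120
f^(5)(1) = -720
f^(6)(1) = 5040

7*(x - 1)^6 - 6*(x - 1)^5 + 5*(x - 1)^4 - 4*(x - 1)^3 + 3*(x - 1)^2 - 2*(x - 1) + 1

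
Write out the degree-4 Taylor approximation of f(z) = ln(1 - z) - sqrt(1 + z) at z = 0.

Add the two expansions coefficient-wise.
f(0) = -1
f′(0) = -3/2
f′′(0) = -3/4
f′′′(0) = -19/8
f^(4)(0) = -81/16

-27*z^4/128 - 19*z^3/48 - 3*z^2/8 - 3*z/2 - 1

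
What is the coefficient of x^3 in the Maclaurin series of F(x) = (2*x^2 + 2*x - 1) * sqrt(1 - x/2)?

-71/128

Shift and add copies of the series according to the polynomial's terms.
F(0) = -1
F′(0) = 9/4
F′′(0) = 49/16
F′′′(0) = -213/64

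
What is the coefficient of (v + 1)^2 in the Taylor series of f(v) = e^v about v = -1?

e^(-1)/2

Use the known series and substitute for the argument.
[(v + 1)^0] = e^(-1);  [(v + 1)^1] = e^(-1);  [(v + 1)^2] = e^(-1)/2.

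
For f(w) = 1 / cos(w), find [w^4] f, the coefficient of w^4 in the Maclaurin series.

5/24

Divide the numerator series by the denominator series (power-series long division).
f(0) = 1
f′(0) = 0
f′′(0) = 1
f′′′(0) = 0
f^(4)(0) = 5
The Taylor polynomial is Σ f^(k)(0)/k! · w^k.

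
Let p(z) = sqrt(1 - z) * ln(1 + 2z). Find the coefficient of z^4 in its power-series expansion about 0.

Take the Cauchy product of the two expansions.
p(0) = 0
p′(0) = 2
p′′(0) = -6
p′′′(0) = 41/2
p^(4)(0) = -125

-125/24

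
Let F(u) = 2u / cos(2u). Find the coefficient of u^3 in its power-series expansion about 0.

Divide the numerator series by the denominator series (power-series long division).
So c_3 = F′′′(0)/3! = 4.

4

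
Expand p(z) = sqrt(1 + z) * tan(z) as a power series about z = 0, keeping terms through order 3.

5*z^3/24 + z^2/2 + z

Take the Cauchy product of the two expansions.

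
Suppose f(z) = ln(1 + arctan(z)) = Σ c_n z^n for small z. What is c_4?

Compose series: expand the inner function first, then feed it into the outer expansion.
[z^0] = 0;  [z^1] = 1;  [z^2] = -1/2;  [z^3] = 0;  [z^4] = 1/12.

1/12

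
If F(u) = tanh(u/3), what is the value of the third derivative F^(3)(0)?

The coefficient of u^3 in the expansion is -1/81, so F′′′(0) = 3! * (-1/81) = -2/27.

-2/27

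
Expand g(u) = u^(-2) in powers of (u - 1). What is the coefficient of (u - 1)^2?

3

[(u - 1)^0] = 1;  [(u - 1)^1] = -2;  [(u - 1)^2] = 3.
So c_2 = g′′(1)/2! = 3.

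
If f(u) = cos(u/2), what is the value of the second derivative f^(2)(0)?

-1/4

Use the known series and substitute for the argument.
The coefficient of u^2 in the expansion is -1/8, so f′′(0) = 2! * (-1/8) = -1/4.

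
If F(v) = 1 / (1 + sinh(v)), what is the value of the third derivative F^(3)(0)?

-7

Write 1/(1+u) = 1 - u + u^2 - u^3 + ... and substitute the series for u.
The coefficient of v^3 in the expansion is -7/6, so F′′′(0) = 3! * (-7/6) = -7.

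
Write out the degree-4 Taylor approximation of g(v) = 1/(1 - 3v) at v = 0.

g(0) = 1
g′(0) = 3
g′′(0) = 18
g′′′(0) = 162
g^(4)(0) = 1944
Dividing each by k! gives the coefficients c_0, ..., c_4.

81*v^4 + 27*v^3 + 9*v^2 + 3*v + 1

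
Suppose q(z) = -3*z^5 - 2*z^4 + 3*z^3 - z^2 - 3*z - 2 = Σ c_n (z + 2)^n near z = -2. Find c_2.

Differentiate repeatedly and evaluate at the center.
q(-2) = 40
q′(-2) = -139
q′′(-2) = 346

173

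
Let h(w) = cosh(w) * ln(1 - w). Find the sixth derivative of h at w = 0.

Expand each factor separately, then convolve coefficients.
The coefficient of w^6 in the expansion is -5/16, so h^(6)(0) = 6! * (-5/16) = -225.

-225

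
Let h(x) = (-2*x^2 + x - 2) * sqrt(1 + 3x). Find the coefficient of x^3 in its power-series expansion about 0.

Shift and add copies of the series according to the polynomial's terms.
So c_3 = h′′′(0)/3! = -15/2.

-15/2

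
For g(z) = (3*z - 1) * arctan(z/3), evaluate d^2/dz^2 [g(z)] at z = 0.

2

Multiply each power in the prefactor through the base expansion.
The coefficient of z^2 in the expansion is 1, so g′′(0) = 2! * (1) = 2.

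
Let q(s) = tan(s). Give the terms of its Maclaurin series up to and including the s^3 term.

Compute the successive derivatives at the expansion point and divide by k!.
[s^0] = 0;  [s^1] = 1;  [s^2] = 0;  [s^3] = 1/3.

s^3/3 + s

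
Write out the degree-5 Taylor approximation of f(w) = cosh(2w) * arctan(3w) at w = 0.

Multiply the two series term by term and collect like powers.

163*w^5/5 - 3*w^3 + 3*w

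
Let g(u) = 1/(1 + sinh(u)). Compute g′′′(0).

-7

Plug the Maclaurin series of the inner function into that of the outer and collect terms.
The coefficient of u^3 in the expansion is -7/6, so g′′′(0) = 3! * (-7/6) = -7.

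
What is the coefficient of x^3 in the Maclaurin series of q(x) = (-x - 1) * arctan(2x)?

8/3

Shift and add copies of the series according to the polynomial's terms.
q(0) = 0
q′(0) = -2
q′′(0) = -4
q′′′(0) = 16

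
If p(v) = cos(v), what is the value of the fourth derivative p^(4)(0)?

1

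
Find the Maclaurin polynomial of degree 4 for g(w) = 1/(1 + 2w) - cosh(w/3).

Expand each term separately and add.
g(0) = 0
g′(0) = -2
g′′(0) = 71/9
g′′′(0) = -48
g^(4)(0) = 31103/81
The Taylor polynomial is Σ g^(k)(0)/k! · w^k.

31103*w^4/1944 - 8*w^3 + 71*w^2/18 - 2*w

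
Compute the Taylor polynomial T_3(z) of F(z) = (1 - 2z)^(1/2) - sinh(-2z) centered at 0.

5*z^3/6 - z^2/2 + z + 1

Add the two expansions coefficient-wise.
[z^0] = 1;  [z^1] = 1;  [z^2] = -1/2;  [z^3] = 5/6.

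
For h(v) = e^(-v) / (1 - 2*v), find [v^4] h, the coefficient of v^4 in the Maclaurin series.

Use 1/(1 - r) = Σ r^k on the denominator, then take the Cauchy product.
h(0) = 1
h′(0) = 1
h′′(0) = 5
h′′′(0) = 29
h^(4)(0) = 233
So c_4 = h^(4)(0)/4! = 233/24.

233/24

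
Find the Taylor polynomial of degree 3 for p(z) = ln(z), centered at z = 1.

p(1) = 0
p′(1) = 1
p′′(1) = -1
p′′′(1) = 2

(z - 1)^3/3 - (z - 1)^2/2 + (z - 1)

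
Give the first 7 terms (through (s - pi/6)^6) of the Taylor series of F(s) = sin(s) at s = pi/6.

[(s - pi/6)^0] = 1/2;  [(s - pi/6)^1] = sqrt(3)/2;  [(s - pi/6)^2] = -1/4;  [(s - pi/6)^3] = -sqrt(3)/12;  [(s - pi/6)^4] = 1/48;  [(s - pi/6)^5] = sqrt(3)/240;  [(s - pi/6)^6] = -1/1440.

-(s - pi/6)^6/1440 + sqrt(3)*(s - pi/6)^5/240 + (s - pi/6)^4/48 - sqrt(3)*(s - pi/6)^3/12 - (s - pi/6)^2/4 + sqrt(3)*(s - pi/6)/2 + 1/2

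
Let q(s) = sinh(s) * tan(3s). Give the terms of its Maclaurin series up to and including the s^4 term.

Take the Cauchy product of the two expansions.
q(0) = 0
q′(0) = 0
q′′(0) = 6
q′′′(0) = 0
q^(4)(0) = 228

19*s^4/2 + 3*s^2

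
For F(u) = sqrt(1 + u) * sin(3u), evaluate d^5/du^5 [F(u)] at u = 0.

Expand each factor separately, then convolve coefficients.
The coefficient of u^5 in the expansion is 1581/640, so F^(5)(0) = 5! * (1581/640) = 4743/16.

4743/16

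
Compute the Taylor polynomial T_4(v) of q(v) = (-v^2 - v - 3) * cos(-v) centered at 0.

3*v^4/8 + v^3/2 + v^2/2 - v - 3

Multiply each power in the prefactor through the base expansion.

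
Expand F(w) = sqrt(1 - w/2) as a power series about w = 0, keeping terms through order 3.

Use the known series and substitute for the argument.
F(0) = 1
F′(0) = -1/4
F′′(0) = -1/16
F′′′(0) = -3/64
Dividing each by k! gives the coefficients c_0, ..., c_3.

-w^3/128 - w^2/32 - w/4 + 1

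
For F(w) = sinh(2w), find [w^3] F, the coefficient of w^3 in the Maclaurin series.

Apply the Taylor formula c_k = f^(k)(a)/k!.
F(0) = 0
F′(0) = 2
F′′(0) = 0
F′′′(0) = 8
So c_3 = F′′′(0)/3! = 4/3.

4/3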